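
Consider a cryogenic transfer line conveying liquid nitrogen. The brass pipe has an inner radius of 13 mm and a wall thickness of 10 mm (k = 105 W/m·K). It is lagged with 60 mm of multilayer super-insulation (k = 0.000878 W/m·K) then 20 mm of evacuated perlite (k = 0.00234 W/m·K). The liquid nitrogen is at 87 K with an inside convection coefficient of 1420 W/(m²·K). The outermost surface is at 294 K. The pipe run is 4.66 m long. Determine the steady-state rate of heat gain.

Treating each annulus and film as a series resistance:
R_inner film = 1/(h_i·2πr₁L) = 1/(1420×2π×0.013×4.66) = 0.00185 K/W
R_brass pipe wall = ln(23/13)/(2π×105×4.66) = 1.856×10^-4 K/W
R_multilayer super-insulation = ln(83/23)/(2π×0.000878×4.66) = 49.92 K/W
R_evacuated perlite = ln(103/83)/(2π×0.00234×4.66) = 3.151 K/W
R_total = 53.07 K/W
Q = ΔT/R_total = 207/53.07

Q ≈ 3.9 W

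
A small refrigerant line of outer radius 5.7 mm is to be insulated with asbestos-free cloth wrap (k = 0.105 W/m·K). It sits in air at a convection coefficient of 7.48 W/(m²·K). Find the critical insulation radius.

For a cylinder r_cr = k/h = 0.105/7.48
r_cr = 14 mm; since the bare radius (5.7 mm) is below r_cr, adding a thin layer of insulation will *increase* heat loss.

r_cr ≈ 14 mm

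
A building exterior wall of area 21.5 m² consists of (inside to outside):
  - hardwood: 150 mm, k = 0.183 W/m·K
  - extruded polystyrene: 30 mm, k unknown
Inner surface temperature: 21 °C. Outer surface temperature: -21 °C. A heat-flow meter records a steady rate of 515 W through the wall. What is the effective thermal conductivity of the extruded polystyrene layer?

Model the wall as resistances in series:
R_hardwood = L/(kA) = 0.15/(0.183×21.5) = 0.03812 K/W
Sum of known resistances R_other = 0.03812 K/W
Total R = ΔT/Q = 42/515 = 0.08155 K/W
R_extruded polystyrene = R_total − R_other = 0.04343 K/W
k = L/(R·A) = 0.03/(0.04343×21.5)

k ≈ 0.0321 W/(m·K)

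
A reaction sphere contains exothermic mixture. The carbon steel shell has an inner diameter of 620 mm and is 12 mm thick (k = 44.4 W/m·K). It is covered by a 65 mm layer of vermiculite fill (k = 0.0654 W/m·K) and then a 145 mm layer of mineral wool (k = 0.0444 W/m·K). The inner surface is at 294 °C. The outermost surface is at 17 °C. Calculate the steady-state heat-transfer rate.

Q ≈ 146 W

Radial (spherical) resistances in series:
R_carbon steel shell = (1/0.31 − 1/0.322)/(4π×44.4) = 2.155×10^-4 K/W
R_vermiculite fill = (1/0.322 − 1/0.387)/(4π×0.0654) = 0.6347 K/W
R_mineral wool = (1/0.387 − 1/0.532)/(4π×0.0444) = 1.262 K/W
R_total = 1.897 K/W
Q = ΔT/R_total = 277/1.897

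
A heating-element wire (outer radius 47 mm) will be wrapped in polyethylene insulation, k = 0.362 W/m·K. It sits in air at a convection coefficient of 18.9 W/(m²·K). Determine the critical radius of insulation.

r_cr ≈ 19.2 mm

For a cylinder r_cr = k/h = 0.362/18.9
r_cr = 19.2 mm; since the bare radius (47 mm) is above r_cr, any added insulation will reduce heat loss.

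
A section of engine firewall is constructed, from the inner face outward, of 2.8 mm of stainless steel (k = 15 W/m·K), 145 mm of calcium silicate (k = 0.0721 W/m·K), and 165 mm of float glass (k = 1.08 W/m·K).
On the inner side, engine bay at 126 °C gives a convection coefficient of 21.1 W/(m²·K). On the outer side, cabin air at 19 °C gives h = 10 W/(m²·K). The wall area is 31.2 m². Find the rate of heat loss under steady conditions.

Thermal resistances in series:
R_inner film = 1/(h_i·A) = 1/(21.1×31.2) = 0.001519 K/W
R_stainless steel = L/(kA) = 0.0028/(15×31.2) = 5.983×10^-6 K/W
R_calcium silicate = L/(kA) = 0.145/(0.0721×31.2) = 0.06446 K/W
R_float glass = L/(kA) = 0.165/(1.08×31.2) = 0.004897 K/W
R_outer film = 1/(h_o·A) = 1/(10×31.2) = 0.003205 K/W
R_total = 0.07409 K/W
Q = ΔT / R_total = 107 / 0.07409

Q ≈ 1440 W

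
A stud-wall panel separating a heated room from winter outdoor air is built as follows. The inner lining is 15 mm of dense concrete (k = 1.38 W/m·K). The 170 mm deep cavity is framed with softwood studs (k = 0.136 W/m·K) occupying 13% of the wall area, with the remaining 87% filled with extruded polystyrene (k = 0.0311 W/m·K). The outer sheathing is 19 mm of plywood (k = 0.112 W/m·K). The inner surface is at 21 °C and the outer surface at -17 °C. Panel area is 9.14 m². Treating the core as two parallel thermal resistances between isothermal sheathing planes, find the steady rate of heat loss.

Q ≈ 87.3 W

Sheathing layers in series; stud and cavity paths in parallel between them.
R_inner = 0.015/(1.38×9.14) = 0.001189 K/W
R_stud  = 0.17/(0.136×0.13×9.14) = 1.052 K/W
R_cav   = 0.17/(0.0311×0.87×9.14) = 0.6874 K/W
1/R_core = 1/R_stud + 1/R_cav → R_core = 0.4158 K/W
R_outer = 0.019/(0.112×9.14) = 0.01856 K/W
R_total = 0.4355 K/W
Q = ΔT/R_total = 38/0.4355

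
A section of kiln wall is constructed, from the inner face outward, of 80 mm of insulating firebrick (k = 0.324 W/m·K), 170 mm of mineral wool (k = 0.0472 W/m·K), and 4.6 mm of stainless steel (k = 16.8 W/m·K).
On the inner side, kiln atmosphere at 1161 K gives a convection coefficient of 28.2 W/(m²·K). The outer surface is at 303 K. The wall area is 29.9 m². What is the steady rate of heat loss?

Model the wall as resistances in series:
R_inner film = 1/(h_i·A) = 1/(28.2×29.9) = 0.001186 K/W
R_insulating firebrick = L/(kA) = 0.08/(0.324×29.9) = 0.008258 K/W
R_mineral wool = L/(kA) = 0.17/(0.0472×29.9) = 0.1205 K/W
R_stainless steel = L/(kA) = 0.0046/(16.8×29.9) = 9.158×10^-6 K/W
R_total = 0.1299 K/W
Q = ΔT / R_total = 858 / 0.1299

Q ≈ 6600 W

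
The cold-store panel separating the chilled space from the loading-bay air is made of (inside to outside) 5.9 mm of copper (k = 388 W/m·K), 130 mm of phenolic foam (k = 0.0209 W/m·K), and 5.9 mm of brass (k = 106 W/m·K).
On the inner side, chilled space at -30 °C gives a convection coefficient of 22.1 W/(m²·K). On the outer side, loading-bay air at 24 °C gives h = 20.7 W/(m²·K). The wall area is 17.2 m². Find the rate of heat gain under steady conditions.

Thermal resistances in series:
R_inner film = 1/(h_i·A) = 1/(22.1×17.2) = 0.002631 K/W
R_copper = L/(kA) = 0.0059/(388×17.2) = 8.841×10^-7 K/W
R_phenolic foam = L/(kA) = 0.13/(0.0209×17.2) = 0.3616 K/W
R_brass = L/(kA) = 0.0059/(106×17.2) = 3.236×10^-6 K/W
R_outer film = 1/(h_o·A) = 1/(20.7×17.2) = 0.002809 K/W
R_total = 0.3671 K/W
Q = ΔT / R_total = 54 / 0.3671

Q ≈ 147 W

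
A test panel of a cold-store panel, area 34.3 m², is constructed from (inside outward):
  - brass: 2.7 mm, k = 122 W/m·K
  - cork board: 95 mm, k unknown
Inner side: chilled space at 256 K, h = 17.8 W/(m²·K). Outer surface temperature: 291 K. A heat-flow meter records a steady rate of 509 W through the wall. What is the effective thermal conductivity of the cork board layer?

Series thermal resistances:
R_inner film = 1/(h_i·A) = 1/(17.8×34.3) = 0.001638 K/W
R_brass = L/(kA) = 0.0027/(122×34.3) = 6.452×10^-7 K/W
Sum of known resistances R_other = 0.001639 K/W
Total R = ΔT/Q = 35/509 = 0.06876 K/W
R_cork board = R_total − R_other = 0.06712 K/W
k = L/(R·A) = 0.095/(0.06712×34.3)

k ≈ 0.0413 W/(m·K)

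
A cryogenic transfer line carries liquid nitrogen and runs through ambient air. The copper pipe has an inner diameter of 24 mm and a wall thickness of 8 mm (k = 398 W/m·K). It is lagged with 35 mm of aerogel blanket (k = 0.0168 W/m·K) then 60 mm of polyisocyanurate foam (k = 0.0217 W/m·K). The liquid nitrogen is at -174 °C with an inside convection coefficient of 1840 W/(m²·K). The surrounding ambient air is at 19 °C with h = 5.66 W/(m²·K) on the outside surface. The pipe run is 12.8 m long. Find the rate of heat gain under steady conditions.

For a radial system each layer contributes R = ln(r_out/r_in)/(2πkL); films add R = 1/(hA).
R_inner film = 1/(h_i·2πr₁L) = 1/(1840×2π×0.012×12.8) = 5.631×10^-4 K/W
R_copper pipe wall = ln(20/12)/(2π×398×12.8) = 1.596×10^-5 K/W
R_aerogel blanket = ln(55/20)/(2π×0.0168×12.8) = 0.7487 K/W
R_polyisocyanurate foam = ln(115/55)/(2π×0.0217×12.8) = 0.4226 K/W
R_outer film = 1/(h_o·2πr_oL) = 1/(5.66×2π×0.115×12.8) = 0.0191 K/W
R_total = 1.191 K/W
Q = ΔT/R_total = 193/1.191

Q ≈ 162 W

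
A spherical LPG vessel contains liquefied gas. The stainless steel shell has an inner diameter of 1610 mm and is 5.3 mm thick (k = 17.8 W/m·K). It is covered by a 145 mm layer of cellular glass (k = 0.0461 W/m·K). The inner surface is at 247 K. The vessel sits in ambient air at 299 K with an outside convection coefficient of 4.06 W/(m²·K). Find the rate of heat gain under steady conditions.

Q ≈ 151 W

Each spherical layer contributes R = (1/r_i − 1/r_o)/(4πk):
R_stainless steel shell = (1/0.805 − 1/0.8103)/(4π×17.8) = 3.632×10^-5 K/W
R_cellular glass = (1/0.8103 − 1/0.9553)/(4π×0.0461) = 0.3233 K/W
R_outer film = 1/(h·4πr_o²) = 1/(4.06×4π×0.9553²) = 0.02148 K/W
R_total = 0.3449 K/W
Q = ΔT/R_total = 52/0.3449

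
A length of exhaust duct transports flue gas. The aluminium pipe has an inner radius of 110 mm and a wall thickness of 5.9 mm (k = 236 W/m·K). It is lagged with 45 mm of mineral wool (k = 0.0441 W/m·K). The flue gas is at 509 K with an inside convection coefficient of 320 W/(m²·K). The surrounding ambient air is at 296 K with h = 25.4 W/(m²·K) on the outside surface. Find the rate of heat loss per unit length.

q′ ≈ 174 W/m

Radial resistances (cylindrical: R_cond = ln(r_o/r_i)/(2πkL), R_conv = 1/(h·2πrL)):
R_inner film = 1/(h_i·2πr₁L) = 1/(320×2π×0.11×1) = 0.004521 K/W
R_aluminium pipe wall = ln(115.9/110)/(2π×236×1) = 3.523×10^-5 K/W
R_mineral wool = ln(160.9/115.9)/(2π×0.0441×1) = 1.184 K/W
R_outer film = 1/(h_o·2πr_oL) = 1/(25.4×2π×0.1609×1) = 0.03894 K/W
R_total = 1.227 K/W
Q = ΔT/R_total = 213/1.227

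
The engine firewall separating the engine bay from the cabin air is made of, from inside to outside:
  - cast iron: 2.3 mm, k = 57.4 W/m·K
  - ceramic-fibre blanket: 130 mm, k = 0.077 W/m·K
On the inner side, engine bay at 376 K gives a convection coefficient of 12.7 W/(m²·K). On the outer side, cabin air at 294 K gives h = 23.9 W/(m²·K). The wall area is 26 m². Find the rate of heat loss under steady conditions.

Q ≈ 1180 W

Series thermal resistances:
R_inner film = 1/(h_i·A) = 1/(12.7×26) = 0.003028 K/W
R_cast iron = L/(kA) = 0.0023/(57.4×26) = 1.541×10^-6 K/W
R_ceramic-fibre blanket = L/(kA) = 0.13/(0.077×26) = 0.06494 K/W
R_outer film = 1/(h_o·A) = 1/(23.9×26) = 0.001609 K/W
R_total = 0.06957 K/W
Q = ΔT / R_total = 82 / 0.06957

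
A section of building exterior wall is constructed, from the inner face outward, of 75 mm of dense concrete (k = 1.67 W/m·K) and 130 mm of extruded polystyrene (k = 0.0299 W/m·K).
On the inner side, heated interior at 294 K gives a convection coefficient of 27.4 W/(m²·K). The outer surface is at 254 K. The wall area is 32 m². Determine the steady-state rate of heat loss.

Thermal resistances in series:
R_inner film = 1/(h_i·A) = 1/(27.4×32) = 0.001141 K/W
R_dense concrete = L/(kA) = 0.075/(1.67×32) = 0.001403 K/W
R_extruded polystyrene = L/(kA) = 0.13/(0.0299×32) = 0.1359 K/W
R_total = 0.1384 K/W
Q = ΔT / R_total = 40 / 0.1384

Q ≈ 289 W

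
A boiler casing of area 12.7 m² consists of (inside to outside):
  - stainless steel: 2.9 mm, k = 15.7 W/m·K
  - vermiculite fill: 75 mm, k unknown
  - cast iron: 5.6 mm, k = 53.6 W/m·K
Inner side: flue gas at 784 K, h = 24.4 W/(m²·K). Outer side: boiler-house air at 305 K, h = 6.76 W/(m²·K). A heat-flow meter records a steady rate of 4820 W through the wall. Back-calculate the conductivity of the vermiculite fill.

Thermal resistances in series:
R_inner film = 1/(h_i·A) = 1/(24.4×12.7) = 0.003227 K/W
R_stainless steel = L/(kA) = 0.0029/(15.7×12.7) = 1.454×10^-5 K/W
R_cast iron = L/(kA) = 0.0056/(53.6×12.7) = 8.227×10^-6 K/W
R_outer film = 1/(h_o·A) = 1/(6.76×12.7) = 0.01165 K/W
Sum of known resistances R_other = 0.0149 K/W
Total R = ΔT/Q = 479/4820 = 0.09938 K/W
R_vermiculite fill = R_total − R_other = 0.08448 K/W
k = L/(R·A) = 0.075/(0.08448×12.7)

k ≈ 0.0699 W/(m·K)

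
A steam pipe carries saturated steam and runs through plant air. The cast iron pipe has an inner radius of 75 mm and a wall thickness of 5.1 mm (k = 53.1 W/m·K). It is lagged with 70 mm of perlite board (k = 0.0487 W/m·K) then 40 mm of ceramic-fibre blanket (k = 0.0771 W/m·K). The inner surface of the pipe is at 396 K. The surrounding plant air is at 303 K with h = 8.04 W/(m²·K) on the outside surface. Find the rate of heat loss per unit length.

Per-layer cylindrical resistances, series-summed:
R_cast iron pipe wall = ln(80.1/75)/(2π×53.1×1) = 1.972×10^-4 K/W
R_perlite board = ln(150.1/80.1)/(2π×0.0487×1) = 2.052 K/W
R_ceramic-fibre blanket = ln(190.1/150.1)/(2π×0.0771×1) = 0.4877 K/W
R_outer film = 1/(h_o·2πr_oL) = 1/(8.04×2π×0.1901×1) = 0.1041 K/W
R_total = 2.644 K/W
Q = ΔT/R_total = 93/2.644

q′ ≈ 35.2 W/m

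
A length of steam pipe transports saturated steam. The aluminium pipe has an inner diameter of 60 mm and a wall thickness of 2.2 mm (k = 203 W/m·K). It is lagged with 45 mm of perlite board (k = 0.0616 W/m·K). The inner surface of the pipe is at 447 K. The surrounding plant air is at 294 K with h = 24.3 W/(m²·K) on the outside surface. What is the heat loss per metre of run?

For a radial system each layer contributes R = ln(r_out/r_in)/(2πkL); films add R = 1/(hA).
R_aluminium pipe wall = ln(32.2/30)/(2π×203×1) = 5.548×10^-5 K/W
R_perlite board = ln(77.2/32.2)/(2π×0.0616×1) = 2.259 K/W
R_outer film = 1/(h_o·2πr_oL) = 1/(24.3×2π×0.0772×1) = 0.08484 K/W
R_total = 2.344 K/W
Q = ΔT/R_total = 153/2.344

q′ ≈ 65.3 W/m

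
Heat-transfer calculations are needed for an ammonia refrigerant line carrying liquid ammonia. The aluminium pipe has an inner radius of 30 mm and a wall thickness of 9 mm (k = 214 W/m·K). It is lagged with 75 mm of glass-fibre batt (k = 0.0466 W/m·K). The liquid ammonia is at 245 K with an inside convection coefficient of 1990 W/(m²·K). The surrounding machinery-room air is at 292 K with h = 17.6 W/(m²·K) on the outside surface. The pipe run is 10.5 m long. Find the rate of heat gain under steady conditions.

Treating each annulus and film as a series resistance:
R_inner film = 1/(h_i·2πr₁L) = 1/(1990×2π×0.03×10.5) = 2.539×10^-4 K/W
R_aluminium pipe wall = ln(39/30)/(2π×214×10.5) = 1.858×10^-5 K/W
R_glass-fibre batt = ln(114/39)/(2π×0.0466×10.5) = 0.3489 K/W
R_outer film = 1/(h_o·2πr_oL) = 1/(17.6×2π×0.114×10.5) = 0.007555 K/W
R_total = 0.3567 K/W
Q = ΔT/R_total = 47/0.3567

Q ≈ 132 W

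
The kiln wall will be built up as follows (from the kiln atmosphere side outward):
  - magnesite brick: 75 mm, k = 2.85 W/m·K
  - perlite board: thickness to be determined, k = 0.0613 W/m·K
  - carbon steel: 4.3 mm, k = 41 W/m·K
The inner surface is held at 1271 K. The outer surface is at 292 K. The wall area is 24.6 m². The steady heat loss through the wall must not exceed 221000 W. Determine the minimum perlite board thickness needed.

Using the resistance-network approach (series):
R_magnesite brick = L/(kA) = 0.075/(2.85×24.6) = 0.00107 K/W
R_carbon steel = L/(kA) = 0.0043/(41×24.6) = 4.263×10^-6 K/W
Sum of the known resistances R_other = 0.001074 K/W
Required total resistance R_tot = ΔT/Q_allow = 979/221000 = 0.00443 K/W
R_perlite board = R_tot − R_other = 0.003356 K/W
L = R·k·A = 0.003356×0.0613×24.6

L ≈ 5.06 mm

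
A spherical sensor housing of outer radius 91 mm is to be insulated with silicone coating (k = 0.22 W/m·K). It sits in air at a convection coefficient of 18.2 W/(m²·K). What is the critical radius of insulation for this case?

For a sphere r_cr = 2k/h = 2×0.22/18.2
r_cr = 24.2 mm; since the bare radius (91 mm) is above r_cr, any added insulation will reduce heat loss.

r_cr ≈ 24.2 mm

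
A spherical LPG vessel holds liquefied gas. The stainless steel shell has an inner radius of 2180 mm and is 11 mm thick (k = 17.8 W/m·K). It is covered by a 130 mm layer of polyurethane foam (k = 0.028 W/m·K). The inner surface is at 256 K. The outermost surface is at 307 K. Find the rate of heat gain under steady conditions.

Q ≈ 702 W

Radial (spherical) resistances in series:
R_stainless steel shell = (1/2.18 − 1/2.191)/(4π×17.8) = 1.03×10^-5 K/W
R_polyurethane foam = (1/2.191 − 1/2.321)/(4π×0.028) = 0.07265 K/W
R_total = 0.07266 K/W
Q = ΔT/R_total = 51/0.07266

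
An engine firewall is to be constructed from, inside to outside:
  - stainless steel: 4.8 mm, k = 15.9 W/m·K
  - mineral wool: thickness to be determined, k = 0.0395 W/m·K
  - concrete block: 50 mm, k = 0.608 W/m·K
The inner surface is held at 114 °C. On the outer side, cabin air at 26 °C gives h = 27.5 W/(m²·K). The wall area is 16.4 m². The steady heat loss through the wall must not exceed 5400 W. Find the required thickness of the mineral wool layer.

L ≈ 5.86 mm

Series thermal resistances:
R_stainless steel = L/(kA) = 0.0048/(15.9×16.4) = 1.841×10^-5 K/W
R_concrete block = L/(kA) = 0.05/(0.608×16.4) = 0.005014 K/W
R_outer film = 1/(h_o·A) = 1/(27.5×16.4) = 0.002217 K/W
Sum of the known resistances R_other = 0.00725 K/W
Required total resistance R_tot = ΔT/Q_allow = 88/5400 = 0.0163 K/W
R_mineral wool = R_tot − R_other = 0.009046 K/W
L = R·k·A = 0.009046×0.0395×16.4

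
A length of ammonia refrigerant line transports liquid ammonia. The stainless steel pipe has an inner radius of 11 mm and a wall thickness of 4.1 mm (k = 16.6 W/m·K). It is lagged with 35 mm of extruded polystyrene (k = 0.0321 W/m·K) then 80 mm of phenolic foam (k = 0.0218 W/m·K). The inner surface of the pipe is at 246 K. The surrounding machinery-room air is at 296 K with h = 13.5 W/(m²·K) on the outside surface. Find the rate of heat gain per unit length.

q′ ≈ 3.84 W/m

Radial resistances (cylindrical: R_cond = ln(r_o/r_i)/(2πkL), R_conv = 1/(h·2πrL)):
R_stainless steel pipe wall = ln(15.1/11)/(2π×16.6×1) = 0.003037 K/W
R_extruded polystyrene = ln(50.1/15.1)/(2π×0.0321×1) = 5.946 K/W
R_phenolic foam = ln(130.1/50.1)/(2π×0.0218×1) = 6.967 K/W
R_outer film = 1/(h_o·2πr_oL) = 1/(13.5×2π×0.1301×1) = 0.09062 K/W
R_total = 13.01 K/W
Q = ΔT/R_total = 50/13.01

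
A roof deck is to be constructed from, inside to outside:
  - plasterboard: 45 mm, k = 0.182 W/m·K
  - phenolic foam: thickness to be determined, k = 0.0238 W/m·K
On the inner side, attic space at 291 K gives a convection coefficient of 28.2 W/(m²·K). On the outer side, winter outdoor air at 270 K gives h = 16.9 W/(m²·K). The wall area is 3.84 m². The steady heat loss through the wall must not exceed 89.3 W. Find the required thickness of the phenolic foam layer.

Thermal resistances in series:
R_inner film = 1/(h_i·A) = 1/(28.2×3.84) = 0.009235 K/W
R_plasterboard = L/(kA) = 0.045/(0.182×3.84) = 0.06439 K/W
R_outer film = 1/(h_o·A) = 1/(16.9×3.84) = 0.01541 K/W
Sum of the known resistances R_other = 0.08903 K/W
Required total resistance R_tot = ΔT/Q_allow = 21/89.3 = 0.2352 K/W
R_phenolic foam = R_tot − R_other = 0.1461 K/W
L = R·k·A = 0.1461×0.0238×3.84

L ≈ 13.4 mm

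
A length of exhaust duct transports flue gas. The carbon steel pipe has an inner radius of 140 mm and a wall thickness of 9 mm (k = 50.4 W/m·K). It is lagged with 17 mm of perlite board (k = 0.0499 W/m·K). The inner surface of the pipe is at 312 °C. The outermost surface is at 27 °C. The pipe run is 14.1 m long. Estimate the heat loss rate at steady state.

Q ≈ 11700 W

For a radial system each layer contributes R = ln(r_out/r_in)/(2πkL); films add R = 1/(hA).
R_carbon steel pipe wall = ln(149/140)/(2π×50.4×14.1) = 1.395×10^-5 K/W
R_perlite board = ln(166/149)/(2π×0.0499×14.1) = 0.02444 K/W
R_total = 0.02445 K/W
Q = ΔT/R_total = 285/0.02445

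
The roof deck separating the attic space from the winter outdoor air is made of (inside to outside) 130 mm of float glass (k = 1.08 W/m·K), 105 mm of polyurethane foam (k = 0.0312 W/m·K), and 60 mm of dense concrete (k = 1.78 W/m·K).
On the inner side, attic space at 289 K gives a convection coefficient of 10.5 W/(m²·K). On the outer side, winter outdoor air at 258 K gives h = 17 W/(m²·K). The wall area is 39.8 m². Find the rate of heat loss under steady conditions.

Q ≈ 336 W

Thermal resistances in series:
R_inner film = 1/(h_i·A) = 1/(10.5×39.8) = 0.002393 K/W
R_float glass = L/(kA) = 0.13/(1.08×39.8) = 0.003024 K/W
R_polyurethane foam = L/(kA) = 0.105/(0.0312×39.8) = 0.08456 K/W
R_dense concrete = L/(kA) = 0.06/(1.78×39.8) = 8.469×10^-4 K/W
R_outer film = 1/(h_o·A) = 1/(17×39.8) = 0.001478 K/W
R_total = 0.0923 K/W
Q = ΔT / R_total = 31 / 0.0923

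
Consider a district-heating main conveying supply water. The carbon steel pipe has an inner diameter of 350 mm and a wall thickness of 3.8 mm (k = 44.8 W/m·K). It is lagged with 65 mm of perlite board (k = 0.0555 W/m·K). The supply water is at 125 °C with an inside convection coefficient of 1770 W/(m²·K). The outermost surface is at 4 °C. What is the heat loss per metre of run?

q′ ≈ 136 W/m

Treating each annulus and film as a series resistance:
R_inner film = 1/(h_i·2πr₁L) = 1/(1770×2π×0.175×1) = 5.138×10^-4 K/W
R_carbon steel pipe wall = ln(178.8/175)/(2π×44.8×1) = 7.632×10^-5 K/W
R_perlite board = ln(243.8/178.8)/(2π×0.0555×1) = 0.8892 K/W
R_total = 0.8898 K/W
Q = ΔT/R_total = 121/0.8898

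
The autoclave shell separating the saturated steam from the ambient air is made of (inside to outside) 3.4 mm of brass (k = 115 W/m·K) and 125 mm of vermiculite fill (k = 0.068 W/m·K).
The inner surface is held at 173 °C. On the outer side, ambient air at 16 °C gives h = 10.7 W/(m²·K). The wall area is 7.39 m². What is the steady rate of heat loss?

Series thermal resistances:
R_brass = L/(kA) = 0.0034/(115×7.39) = 4.001×10^-6 K/W
R_vermiculite fill = L/(kA) = 0.125/(0.068×7.39) = 0.2487 K/W
R_outer film = 1/(h_o·A) = 1/(10.7×7.39) = 0.01265 K/W
R_total = 0.2614 K/W
Q = ΔT / R_total = 157 / 0.2614

Q ≈ 601 W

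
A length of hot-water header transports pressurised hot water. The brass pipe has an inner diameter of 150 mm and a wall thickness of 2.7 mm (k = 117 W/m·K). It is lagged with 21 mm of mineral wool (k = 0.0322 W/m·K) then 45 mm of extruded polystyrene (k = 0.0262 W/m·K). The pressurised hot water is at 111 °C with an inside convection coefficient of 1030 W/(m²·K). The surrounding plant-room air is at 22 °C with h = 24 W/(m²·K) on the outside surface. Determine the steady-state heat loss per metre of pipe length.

Per-layer cylindrical resistances, series-summed:
R_inner film = 1/(h_i·2πr₁L) = 1/(1030×2π×0.075×1) = 0.00206 K/W
R_brass pipe wall = ln(77.7/75)/(2π×117×1) = 4.811×10^-5 K/W
R_mineral wool = ln(98.7/77.7)/(2π×0.0322×1) = 1.182 K/W
R_extruded polystyrene = ln(143.7/98.7)/(2π×0.0262×1) = 2.282 K/W
R_outer film = 1/(h_o·2πr_oL) = 1/(24×2π×0.1437×1) = 0.04615 K/W
R_total = 3.513 K/W
Q = ΔT/R_total = 89/3.513

q′ ≈ 25.3 W/m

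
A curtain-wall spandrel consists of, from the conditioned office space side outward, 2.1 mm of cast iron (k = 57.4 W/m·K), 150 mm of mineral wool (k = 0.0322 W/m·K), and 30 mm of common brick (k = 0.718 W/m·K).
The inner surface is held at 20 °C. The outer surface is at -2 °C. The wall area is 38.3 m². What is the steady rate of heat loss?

Q ≈ 179 W

Model the wall as resistances in series:
R_cast iron = L/(kA) = 0.0021/(57.4×38.3) = 9.552×10^-7 K/W
R_mineral wool = L/(kA) = 0.15/(0.0322×38.3) = 0.1216 K/W
R_common brick = L/(kA) = 0.03/(0.718×38.3) = 0.001091 K/W
R_total = 0.1227 K/W
Q = ΔT / R_total = 22 / 0.1227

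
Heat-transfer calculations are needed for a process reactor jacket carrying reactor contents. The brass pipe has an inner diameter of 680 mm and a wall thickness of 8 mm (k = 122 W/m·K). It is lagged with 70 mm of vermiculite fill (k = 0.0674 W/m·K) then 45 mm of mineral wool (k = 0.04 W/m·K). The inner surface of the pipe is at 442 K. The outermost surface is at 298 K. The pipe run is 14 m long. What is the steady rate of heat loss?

Q ≈ 2400 W

Radial resistances (cylindrical: R_cond = ln(r_o/r_i)/(2πkL), R_conv = 1/(h·2πrL)):
R_brass pipe wall = ln(348/340)/(2π×122×14) = 2.167×10^-6 K/W
R_vermiculite fill = ln(418/348)/(2π×0.0674×14) = 0.03091 K/W
R_mineral wool = ln(463/418)/(2π×0.04×14) = 0.02906 K/W
R_total = 0.05997 K/W
Q = ΔT/R_total = 144/0.05997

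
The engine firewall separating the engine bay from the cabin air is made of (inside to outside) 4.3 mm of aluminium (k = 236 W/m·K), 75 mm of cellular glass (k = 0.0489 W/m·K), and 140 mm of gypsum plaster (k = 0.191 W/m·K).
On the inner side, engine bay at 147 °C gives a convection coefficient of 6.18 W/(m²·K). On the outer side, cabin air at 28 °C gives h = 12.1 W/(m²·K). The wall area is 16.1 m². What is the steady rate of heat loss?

Q ≈ 763 W

Treating each layer as a thermal resistance in series:
R_inner film = 1/(h_i·A) = 1/(6.18×16.1) = 0.01005 K/W
R_aluminium = L/(kA) = 0.0043/(236×16.1) = 1.132×10^-6 K/W
R_cellular glass = L/(kA) = 0.075/(0.0489×16.1) = 0.09526 K/W
R_gypsum plaster = L/(kA) = 0.14/(0.191×16.1) = 0.04553 K/W
R_outer film = 1/(h_o·A) = 1/(12.1×16.1) = 0.005133 K/W
R_total = 0.156 K/W
Q = ΔT / R_total = 119 / 0.156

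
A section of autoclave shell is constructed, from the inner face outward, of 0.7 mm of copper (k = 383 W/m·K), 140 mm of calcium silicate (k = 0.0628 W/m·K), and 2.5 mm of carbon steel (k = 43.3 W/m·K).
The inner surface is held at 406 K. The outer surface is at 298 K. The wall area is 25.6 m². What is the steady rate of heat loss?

Thermal resistances in series:
R_copper = L/(kA) = 0.0007/(383×25.6) = 7.139×10^-8 K/W
R_calcium silicate = L/(kA) = 0.14/(0.0628×25.6) = 0.08708 K/W
R_carbon steel = L/(kA) = 0.0025/(43.3×25.6) = 2.255×10^-6 K/W
R_total = 0.08708 K/W
Q = ΔT / R_total = 108 / 0.08708

Q ≈ 1240 W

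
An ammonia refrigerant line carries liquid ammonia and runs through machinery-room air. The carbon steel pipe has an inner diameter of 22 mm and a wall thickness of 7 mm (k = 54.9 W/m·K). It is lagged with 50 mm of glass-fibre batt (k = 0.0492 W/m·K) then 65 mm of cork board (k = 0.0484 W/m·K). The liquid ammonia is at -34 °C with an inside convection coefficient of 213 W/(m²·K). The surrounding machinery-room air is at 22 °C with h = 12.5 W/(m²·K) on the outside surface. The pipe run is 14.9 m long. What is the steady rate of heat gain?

Q ≈ 125 W

For a radial system each layer contributes R = ln(r_out/r_in)/(2πkL); films add R = 1/(hA).
R_inner film = 1/(h_i·2πr₁L) = 1/(213×2π×0.011×14.9) = 0.004559 K/W
R_carbon steel pipe wall = ln(18/11)/(2π×54.9×14.9) = 9.582×10^-5 K/W
R_glass-fibre batt = ln(68/18)/(2π×0.0492×14.9) = 0.2886 K/W
R_cork board = ln(133/68)/(2π×0.0484×14.9) = 0.148 K/W
R_outer film = 1/(h_o·2πr_oL) = 1/(12.5×2π×0.133×14.9) = 0.006425 K/W
R_total = 0.4477 K/W
Q = ΔT/R_total = 56/0.4477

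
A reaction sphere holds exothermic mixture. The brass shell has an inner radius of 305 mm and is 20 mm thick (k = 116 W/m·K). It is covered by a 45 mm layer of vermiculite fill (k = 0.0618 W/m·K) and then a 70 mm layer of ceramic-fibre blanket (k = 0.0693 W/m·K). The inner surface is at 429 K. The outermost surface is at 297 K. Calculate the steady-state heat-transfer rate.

Each spherical layer contributes R = (1/r_i − 1/r_o)/(4πk):
R_brass shell = (1/0.305 − 1/0.325)/(4π×116) = 1.384×10^-4 K/W
R_vermiculite fill = (1/0.325 − 1/0.37)/(4π×0.0618) = 0.4819 K/W
R_ceramic-fibre blanket = (1/0.37 − 1/0.44)/(4π×0.0693) = 0.4937 K/W
R_total = 0.9758 K/W
Q = ΔT/R_total = 132/0.9758

Q ≈ 135 W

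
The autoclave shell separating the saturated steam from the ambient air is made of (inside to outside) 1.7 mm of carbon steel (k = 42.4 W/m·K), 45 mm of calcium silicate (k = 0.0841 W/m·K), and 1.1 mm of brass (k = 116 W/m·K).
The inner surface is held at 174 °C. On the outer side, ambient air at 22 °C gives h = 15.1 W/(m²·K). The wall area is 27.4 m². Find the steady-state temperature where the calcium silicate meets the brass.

Using the resistance-network approach (series):
R_carbon steel = L/(kA) = 0.0017/(42.4×27.4) = 1.463×10^-6 K/W
R_calcium silicate = L/(kA) = 0.045/(0.0841×27.4) = 0.01953 K/W
R_brass = L/(kA) = 0.0011/(116×27.4) = 3.461×10^-7 K/W
R_outer film = 1/(h_o·A) = 1/(15.1×27.4) = 0.002417 K/W
R_total = 0.02195 K/W;  Q = ΔT/R_total = 152/0.02195 = 6926 W
T_interface = T_inner − Q·ΣR(inner→interface) = 174 − 6930×0.01953

T ≈ 38.7 °C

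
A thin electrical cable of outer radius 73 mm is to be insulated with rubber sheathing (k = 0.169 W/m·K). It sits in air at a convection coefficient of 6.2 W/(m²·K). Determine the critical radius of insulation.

For a cylinder r_cr = k/h = 0.169/6.2
r_cr = 27.3 mm; since the bare radius (73 mm) is above r_cr, any added insulation will reduce heat loss.

r_cr ≈ 27.3 mm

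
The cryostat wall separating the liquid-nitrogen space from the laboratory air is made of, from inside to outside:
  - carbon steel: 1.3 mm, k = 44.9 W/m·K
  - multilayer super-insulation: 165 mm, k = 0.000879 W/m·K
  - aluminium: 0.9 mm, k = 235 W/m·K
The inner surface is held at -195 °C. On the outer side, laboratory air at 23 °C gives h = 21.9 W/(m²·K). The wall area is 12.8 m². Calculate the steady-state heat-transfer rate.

Q ≈ 14.9 W

Using the resistance-network approach (series):
R_carbon steel = L/(kA) = 0.0013/(44.9×12.8) = 2.262×10^-6 K/W
R_multilayer super-insulation = L/(kA) = 0.165/(0.000879×12.8) = 14.67 K/W
R_aluminium = L/(kA) = 0.0009/(235×12.8) = 2.992×10^-7 K/W
R_outer film = 1/(h_o·A) = 1/(21.9×12.8) = 0.003567 K/W
R_total = 14.67 K/W
Q = ΔT / R_total = 218 / 14.67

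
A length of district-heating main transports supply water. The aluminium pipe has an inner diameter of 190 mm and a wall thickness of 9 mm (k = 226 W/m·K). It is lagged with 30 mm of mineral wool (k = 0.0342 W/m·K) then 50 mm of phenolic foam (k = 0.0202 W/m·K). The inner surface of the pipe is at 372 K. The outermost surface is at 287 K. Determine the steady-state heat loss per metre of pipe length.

q′ ≈ 23.1 W/m

Radial resistances (cylindrical: R_cond = ln(r_o/r_i)/(2πkL), R_conv = 1/(h·2πrL)):
R_aluminium pipe wall = ln(104/95)/(2π×226×1) = 6.374×10^-5 K/W
R_mineral wool = ln(134/104)/(2π×0.0342×1) = 1.179 K/W
R_phenolic foam = ln(184/134)/(2π×0.0202×1) = 2.498 K/W
R_total = 3.678 K/W
Q = ΔT/R_total = 85/3.678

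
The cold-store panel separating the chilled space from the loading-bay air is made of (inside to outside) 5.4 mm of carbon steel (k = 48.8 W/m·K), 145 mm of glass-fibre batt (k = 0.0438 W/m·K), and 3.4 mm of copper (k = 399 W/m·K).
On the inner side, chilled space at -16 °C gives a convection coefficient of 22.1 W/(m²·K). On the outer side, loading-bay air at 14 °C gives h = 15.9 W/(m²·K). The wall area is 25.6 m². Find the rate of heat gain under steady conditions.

Treating each layer as a thermal resistance in series:
R_inner film = 1/(h_i·A) = 1/(22.1×25.6) = 0.001768 K/W
R_carbon steel = L/(kA) = 0.0054/(48.8×25.6) = 4.322×10^-6 K/W
R_glass-fibre batt = L/(kA) = 0.145/(0.0438×25.6) = 0.1293 K/W
R_copper = L/(kA) = 0.0034/(399×25.6) = 3.329×10^-7 K/W
R_outer film = 1/(h_o·A) = 1/(15.9×25.6) = 0.002457 K/W
R_total = 0.1335 K/W
Q = ΔT / R_total = 30 / 0.1335

Q ≈ 225 W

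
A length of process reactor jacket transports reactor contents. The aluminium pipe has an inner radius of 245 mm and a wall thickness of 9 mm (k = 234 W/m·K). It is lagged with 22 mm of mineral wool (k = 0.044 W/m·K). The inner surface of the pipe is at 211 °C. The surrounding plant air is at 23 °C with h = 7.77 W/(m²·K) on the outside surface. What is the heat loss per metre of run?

q′ ≈ 502 W/m

Treating each annulus and film as a series resistance:
R_aluminium pipe wall = ln(254/245)/(2π×234×1) = 2.454×10^-5 K/W
R_mineral wool = ln(276/254)/(2π×0.044×1) = 0.3005 K/W
R_outer film = 1/(h_o·2πr_oL) = 1/(7.77×2π×0.276×1) = 0.07421 K/W
R_total = 0.3747 K/W
Q = ΔT/R_total = 188/0.3747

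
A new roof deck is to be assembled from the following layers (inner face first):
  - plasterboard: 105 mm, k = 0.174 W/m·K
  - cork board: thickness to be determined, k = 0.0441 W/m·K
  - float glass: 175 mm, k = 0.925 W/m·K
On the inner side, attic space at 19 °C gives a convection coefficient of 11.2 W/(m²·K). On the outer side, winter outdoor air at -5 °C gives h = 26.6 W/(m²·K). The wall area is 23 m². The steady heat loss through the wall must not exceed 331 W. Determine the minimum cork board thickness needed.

Series thermal resistances:
R_inner film = 1/(h_i·A) = 1/(11.2×23) = 0.003882 K/W
R_plasterboard = L/(kA) = 0.105/(0.174×23) = 0.02624 K/W
R_float glass = L/(kA) = 0.175/(0.925×23) = 0.008226 K/W
R_outer film = 1/(h_o·A) = 1/(26.6×23) = 0.001635 K/W
Sum of the known resistances R_other = 0.03998 K/W
Required total resistance R_tot = ΔT/Q_allow = 24/331 = 0.07251 K/W
R_cork board = R_tot − R_other = 0.03253 K/W
L = R·k·A = 0.03253×0.0441×23

L ≈ 33 mm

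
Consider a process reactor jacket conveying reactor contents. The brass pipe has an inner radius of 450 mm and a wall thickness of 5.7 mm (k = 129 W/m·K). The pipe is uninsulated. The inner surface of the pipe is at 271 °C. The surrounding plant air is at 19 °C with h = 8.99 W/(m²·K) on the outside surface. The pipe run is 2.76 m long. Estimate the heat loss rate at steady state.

For a radial system each layer contributes R = ln(r_out/r_in)/(2πkL); films add R = 1/(hA).
R_brass pipe wall = ln(455.7/450)/(2π×129×2.76) = 5.627×10^-6 K/W
R_outer film = 1/(h_o·2πr_oL) = 1/(8.99×2π×0.4557×2.76) = 0.01408 K/W
R_total = 0.01408 K/W
Q = ΔT/R_total = 252/0.01408

Q ≈ 17900 W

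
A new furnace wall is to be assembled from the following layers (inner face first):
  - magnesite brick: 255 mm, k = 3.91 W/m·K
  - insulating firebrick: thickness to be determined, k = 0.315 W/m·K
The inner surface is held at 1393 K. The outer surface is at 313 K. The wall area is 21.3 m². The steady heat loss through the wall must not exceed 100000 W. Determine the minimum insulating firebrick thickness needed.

Using the resistance-network approach (series):
R_magnesite brick = L/(kA) = 0.255/(3.91×21.3) = 0.003062 K/W
Sum of the known resistances R_other = 0.003062 K/W
Required total resistance R_tot = ΔT/Q_allow = 1080/100000 = 0.0108 K/W
R_insulating firebrick = R_tot − R_other = 0.007738 K/W
L = R·k·A = 0.007738×0.315×21.3

L ≈ 51.9 mm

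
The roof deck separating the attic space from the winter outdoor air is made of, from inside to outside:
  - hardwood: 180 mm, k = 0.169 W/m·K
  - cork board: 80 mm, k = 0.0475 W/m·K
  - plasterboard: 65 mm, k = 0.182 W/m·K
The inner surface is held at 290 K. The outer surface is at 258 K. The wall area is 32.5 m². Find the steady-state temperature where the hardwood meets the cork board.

Series thermal resistances:
R_hardwood = L/(kA) = 0.18/(0.169×32.5) = 0.03277 K/W
R_cork board = L/(kA) = 0.08/(0.0475×32.5) = 0.05182 K/W
R_plasterboard = L/(kA) = 0.065/(0.182×32.5) = 0.01099 K/W
R_total = 0.09558 K/W;  Q = ΔT/R_total = 32/0.09558 = 334.8 W
T_interface = T_inner − Q·ΣR(inner→interface) = 290 − 335×0.03277

T ≈ 279 K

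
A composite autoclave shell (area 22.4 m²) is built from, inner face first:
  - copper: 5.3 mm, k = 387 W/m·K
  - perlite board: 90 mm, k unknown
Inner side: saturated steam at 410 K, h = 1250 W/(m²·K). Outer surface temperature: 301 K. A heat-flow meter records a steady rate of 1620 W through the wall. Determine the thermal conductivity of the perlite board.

Using the resistance-network approach (series):
R_inner film = 1/(h_i·A) = 1/(1250×22.4) = 3.571×10^-5 K/W
R_copper = L/(kA) = 0.0053/(387×22.4) = 6.114×10^-7 K/W
Sum of known resistances R_other = 3.633×10^-5 K/W
Total R = ΔT/Q = 109/1620 = 0.06728 K/W
R_perlite board = R_total − R_other = 0.06725 K/W
k = L/(R·A) = 0.09/(0.06725×22.4)

k ≈ 0.0597 W/(m·K)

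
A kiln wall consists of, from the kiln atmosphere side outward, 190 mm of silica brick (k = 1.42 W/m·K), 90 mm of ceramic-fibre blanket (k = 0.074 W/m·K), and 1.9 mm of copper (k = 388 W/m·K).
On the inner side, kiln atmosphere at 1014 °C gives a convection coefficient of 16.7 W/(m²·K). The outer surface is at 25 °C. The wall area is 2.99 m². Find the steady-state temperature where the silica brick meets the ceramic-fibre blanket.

T ≈ 878 °C

Thermal resistances in series:
R_inner film = 1/(h_i·A) = 1/(16.7×2.99) = 0.02003 K/W
R_silica brick = L/(kA) = 0.19/(1.42×2.99) = 0.04475 K/W
R_ceramic-fibre blanket = L/(kA) = 0.09/(0.074×2.99) = 0.4068 K/W
R_copper = L/(kA) = 0.0019/(388×2.99) = 1.638×10^-6 K/W
R_total = 0.4715 K/W;  Q = ΔT/R_total = 989/0.4715 = 2097 W
T_interface = T_inner − Q·ΣR(inner→interface) = 1014 − 2100×0.06478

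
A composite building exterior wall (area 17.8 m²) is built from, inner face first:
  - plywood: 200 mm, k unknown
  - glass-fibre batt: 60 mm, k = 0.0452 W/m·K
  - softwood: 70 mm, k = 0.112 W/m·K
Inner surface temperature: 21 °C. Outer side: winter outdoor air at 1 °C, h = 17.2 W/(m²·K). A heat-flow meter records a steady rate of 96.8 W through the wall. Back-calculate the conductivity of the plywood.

k ≈ 0.12 W/(m·K)

Model the wall as resistances in series:
R_glass-fibre batt = L/(kA) = 0.06/(0.0452×17.8) = 0.07457 K/W
R_softwood = L/(kA) = 0.07/(0.112×17.8) = 0.03511 K/W
R_outer film = 1/(h_o·A) = 1/(17.2×17.8) = 0.003266 K/W
Sum of known resistances R_other = 0.113 K/W
Total R = ΔT/Q = 20/96.8 = 0.2066 K/W
R_plywood = R_total − R_other = 0.09366 K/W
k = L/(R·A) = 0.2/(0.09366×17.8)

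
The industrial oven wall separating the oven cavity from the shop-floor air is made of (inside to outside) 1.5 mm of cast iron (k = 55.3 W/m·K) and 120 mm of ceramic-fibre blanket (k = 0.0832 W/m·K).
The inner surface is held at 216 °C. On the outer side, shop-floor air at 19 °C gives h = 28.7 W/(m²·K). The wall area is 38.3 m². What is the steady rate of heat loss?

Treating each layer as a thermal resistance in series:
R_cast iron = L/(kA) = 0.0015/(55.3×38.3) = 7.082×10^-7 K/W
R_ceramic-fibre blanket = L/(kA) = 0.12/(0.0832×38.3) = 0.03766 K/W
R_outer film = 1/(h_o·A) = 1/(28.7×38.3) = 9.097×10^-4 K/W
R_total = 0.03857 K/W
Q = ΔT / R_total = 197 / 0.03857

Q ≈ 5110 W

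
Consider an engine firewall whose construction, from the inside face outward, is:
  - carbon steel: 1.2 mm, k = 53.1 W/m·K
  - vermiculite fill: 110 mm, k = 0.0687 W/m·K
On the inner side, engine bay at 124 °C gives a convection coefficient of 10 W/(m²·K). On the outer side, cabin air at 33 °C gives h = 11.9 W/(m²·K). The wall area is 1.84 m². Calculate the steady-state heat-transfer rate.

Q ≈ 93.8 W

Model the wall as resistances in series:
R_inner film = 1/(h_i·A) = 1/(10×1.84) = 0.05435 K/W
R_carbon steel = L/(kA) = 0.0012/(53.1×1.84) = 1.228×10^-5 K/W
R_vermiculite fill = L/(kA) = 0.11/(0.0687×1.84) = 0.8702 K/W
R_outer film = 1/(h_o·A) = 1/(11.9×1.84) = 0.04567 K/W
R_total = 0.9702 K/W
Q = ΔT / R_total = 91 / 0.9702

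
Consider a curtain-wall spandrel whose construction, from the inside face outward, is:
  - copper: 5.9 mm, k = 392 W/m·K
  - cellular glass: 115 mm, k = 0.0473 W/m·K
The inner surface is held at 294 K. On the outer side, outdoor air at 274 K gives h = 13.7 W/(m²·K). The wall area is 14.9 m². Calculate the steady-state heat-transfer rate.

Using the resistance-network approach (series):
R_copper = L/(kA) = 0.0059/(392×14.9) = 1.01×10^-6 K/W
R_cellular glass = L/(kA) = 0.115/(0.0473×14.9) = 0.1632 K/W
R_outer film = 1/(h_o·A) = 1/(13.7×14.9) = 0.004899 K/W
R_total = 0.1681 K/W
Q = ΔT / R_total = 20 / 0.1681

Q ≈ 119 W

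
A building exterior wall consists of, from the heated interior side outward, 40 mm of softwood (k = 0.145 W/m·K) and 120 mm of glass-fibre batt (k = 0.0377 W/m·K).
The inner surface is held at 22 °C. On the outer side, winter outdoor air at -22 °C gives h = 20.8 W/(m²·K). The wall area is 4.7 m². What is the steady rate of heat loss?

Using the resistance-network approach (series):
R_softwood = L/(kA) = 0.04/(0.145×4.7) = 0.05869 K/W
R_glass-fibre batt = L/(kA) = 0.12/(0.0377×4.7) = 0.6772 K/W
R_outer film = 1/(h_o·A) = 1/(20.8×4.7) = 0.01023 K/W
R_total = 0.7462 K/W
Q = ΔT / R_total = 44 / 0.7462

Q ≈ 59 W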